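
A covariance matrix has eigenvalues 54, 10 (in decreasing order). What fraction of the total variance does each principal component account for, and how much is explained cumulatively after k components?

Step 1 — total variance = trace(Sigma) = Σ λ_i = 54 + 10 = 64.

Step 2 — fraction explained by component i = λ_i / Σ λ:
  PC1: 54/64 = 0.8438
  PC2: 10/64 = 0.1562

Step 3 — cumulative fraction after k components = (λ_1 + ... + λ_k) / Σ λ:
  k = 1: 54/64 = 0.8438
  k = 2: (54 + 10)/64 = 64/64 = 1

Summary (fraction, with percent):

explained: PC1 0.8438 (84.38%), PC2 0.1562 (15.62%);  cumulative: 0.8438, 1


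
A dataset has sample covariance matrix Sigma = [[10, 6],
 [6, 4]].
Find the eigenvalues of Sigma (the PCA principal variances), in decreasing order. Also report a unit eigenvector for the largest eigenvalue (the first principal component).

Step 1 — characteristic polynomial of 2×2 Sigma:
  det(Sigma - λI) = λ² - trace · λ + det = 0.
  trace = 10 + 4 = 14, det = 10·4 - (6)² = 4.
Step 2 — discriminant:
  Δ = trace² - 4·det = 196 - 16 = 180.
Step 3 — eigenvalues:
  λ = (trace ± √Δ)/2 = (14 ± 13.4164)/2,
  λ_1 = 13.7082,  λ_2 = 0.2918.

Step 4 — unit eigenvector for λ_1: solve (Sigma - λ_1 I)v = 0. First row:
  (10 - 13.7082)·v_x + (6)·v_y = 0, i.e. (-3.7082)·v_x + (6)·v_y = 0,
  so v ∝ (b, λ_1 - a) = (6, 3.7082) = u.
  ||u|| = √((6)² + (3.7082)²) = √(49.7508) ≈ 7.0534,
  v_1 = u/||u|| ≈ (0.8507, 0.5257) (||v_1|| = 1).

λ_1 = 13.7082,  λ_2 = 0.2918;  v_1 ≈ (0.8507, 0.5257)


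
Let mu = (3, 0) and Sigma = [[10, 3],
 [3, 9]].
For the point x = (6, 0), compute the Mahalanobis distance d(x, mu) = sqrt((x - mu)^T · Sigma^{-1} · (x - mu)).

Step 1 — centre the observation: (x - mu) = (3, 0).

Step 2 — invert Sigma. det(Sigma) = 10·9 - (3)² = 81.
  Sigma^{-1} = (1/det) · [[d, -b], [-b, a]] = [[0.1111, -0.037],
 [-0.037, 0.1235]].

Step 3 — form the quadratic (x - mu)^T · Sigma^{-1} · (x - mu):
  Sigma^{-1} · (x - mu) = (0.3333, -0.1111).
  (x - mu)^T · [Sigma^{-1} · (x - mu)] = (3)·(0.3333) + (0)·(-0.1111) = 1.

Step 4 — take square root: d = √(1) ≈ 1.

d(x, mu) = √(1) ≈ 1


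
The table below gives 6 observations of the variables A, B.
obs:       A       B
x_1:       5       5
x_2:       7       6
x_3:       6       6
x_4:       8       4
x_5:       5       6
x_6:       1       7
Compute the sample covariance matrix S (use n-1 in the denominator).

Step 1 — column means:
  mean(A) = (5 + 7 + 6 + 8 + 5 + 1) / 6 = 32/6 = 5.3333
  mean(B) = (5 + 6 + 6 + 4 + 6 + 7) / 6 = 34/6 = 5.6667

Step 2 — sample covariance S[i,j] = (1/(n-1)) · Σ_k (x_{k,i} - mean_i) · (x_{k,j} - mean_j), with n-1 = 5.
  S[A,A] = ((-0.3333)·(-0.3333) + (1.6667)·(1.6667) + (0.6667)·(0.6667) + (2.6667)·(2.6667) + (-0.3333)·(-0.3333) + (-4.3333)·(-4.3333)) / 5 = 29.3333/5 = 5.8667
  S[A,B] = ((-0.3333)·(-0.6667) + (1.6667)·(0.3333) + (0.6667)·(0.3333) + (2.6667)·(-1.6667) + (-0.3333)·(0.3333) + (-4.3333)·(1.3333)) / 5 = -9.3333/5 = -1.8667
  S[B,B] = ((-0.6667)·(-0.6667) + (0.3333)·(0.3333) + (0.3333)·(0.3333) + (-1.6667)·(-1.6667) + (0.3333)·(0.3333) + (1.3333)·(1.3333)) / 5 = 5.3333/5 = 1.0667

S is symmetric (S[j,i] = S[i,j]). Assembling:

S = [[5.8667, -1.8667],
 [-1.8667, 1.0667]]


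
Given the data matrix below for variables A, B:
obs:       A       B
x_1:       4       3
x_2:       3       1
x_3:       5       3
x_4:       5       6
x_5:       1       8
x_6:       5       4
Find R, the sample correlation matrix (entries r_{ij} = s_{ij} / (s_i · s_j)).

Step 1 — column means:
  mean(A) = (4 + 3 + 5 + 5 + 1 + 5) / 6 = 23/6 = 3.8333
  mean(B) = (3 + 1 + 3 + 6 + 8 + 4) / 6 = 25/6 = 4.1667

Step 2 — sample variances and covariances s[i,j] = (1/(n-1)) · Σ_k (x_{k,i} - mean_i) · (x_{k,j} - mean_j), with n-1 = 5:
  s[A,A] = ((0.1667)·(0.1667) + (-0.8333)·(-0.8333) + (1.1667)·(1.1667) + (1.1667)·(1.1667) + (-2.8333)·(-2.8333) + (1.1667)·(1.1667)) / 5 = 12.8333/5 = 2.5667
  s[A,B] = ((0.1667)·(-1.1667) + (-0.8333)·(-3.1667) + (1.1667)·(-1.1667) + (1.1667)·(1.8333) + (-2.8333)·(3.8333) + (1.1667)·(-0.1667)) / 5 = -7.8333/5 = -1.5667
  s[B,B] = ((-1.1667)·(-1.1667) + (-3.1667)·(-3.1667) + (-1.1667)·(-1.1667) + (1.8333)·(1.8333) + (3.8333)·(3.8333) + (-0.1667)·(-0.1667)) / 5 = 30.8333/5 = 6.1667
  Sample standard deviations s_i = √(s[i,i]):
  s(A) = √(2.5667) = 1.6021
  s(B) = √(6.1667) = 2.4833

Step 3 — r_{ij} = s_{ij} / (s_i · s_j):
  r[A,A] = 1 (diagonal).
  r[A,B] = -1.5667 / (1.6021 · 2.4833) = -1.5667 / 3.9784 = -0.3938
  r[B,B] = 1 (diagonal).

R is symmetric with unit diagonal. Assembling:

R = [[1, -0.3938],
 [-0.3938, 1]]


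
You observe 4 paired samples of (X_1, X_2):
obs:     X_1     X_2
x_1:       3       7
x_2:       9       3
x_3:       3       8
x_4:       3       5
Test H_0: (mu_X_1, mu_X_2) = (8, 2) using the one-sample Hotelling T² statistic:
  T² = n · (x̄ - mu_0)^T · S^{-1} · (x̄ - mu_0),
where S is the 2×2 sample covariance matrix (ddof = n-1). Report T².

Step 1 — sample mean vector:
  mean(X_1) = (3 + 9 + 3 + 3) / 4 = 18/4 = 4.5
  mean(X_2) = (7 + 3 + 8 + 5) / 4 = 23/4 = 5.75
  x̄ = (4.5, 5.75),  deviation x̄ - mu_0 = (4.5, 5.75) - (8, 2) = (-3.5, 3.75).

Step 2 — sample covariance matrix, S[i,j] = (1/(n-1)) · Σ_k (x_{k,i} - mean_i) · (x_{k,j} - mean_j), divisor n-1 = 3:
  S[X_1,X_1] = ((-1.5)·(-1.5) + (4.5)·(4.5) + (-1.5)·(-1.5) + (-1.5)·(-1.5)) / 3 = 27/3 = 9
  S[X_1,X_2] = ((-1.5)·(1.25) + (4.5)·(-2.75) + (-1.5)·(2.25) + (-1.5)·(-0.75)) / 3 = -16.5/3 = -5.5
  S[X_2,X_2] = ((1.25)·(1.25) + (-2.75)·(-2.75) + (2.25)·(2.25) + (-0.75)·(-0.75)) / 3 = 14.75/3 = 4.9167
  S = [[9, -5.5],
 [-5.5, 4.9167]].

Step 3 — invert S. det(S) = 9·4.9167 - (-5.5)² = 14.
  S^{-1} = (1/det) · [[d, -b], [-b, a]] = [[0.3512, 0.3929],
 [0.3929, 0.6429]].

Step 4 — quadratic form (x̄ - mu_0)^T · S^{-1} · (x̄ - mu_0):
  S^{-1} · (x̄ - mu_0) = (0.244, 1.0357),
  (x̄ - mu_0)^T · [...] = (-3.5)·(0.244) + (3.75)·(1.0357) = 3.0298.

Step 5 — scale by n: T² = 4 · 3.0298 = 12.119.

T² ≈ 12.119


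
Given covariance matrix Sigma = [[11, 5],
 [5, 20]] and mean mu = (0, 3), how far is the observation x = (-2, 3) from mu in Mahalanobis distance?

Step 1 — centre the observation: (x - mu) = (-2, 0).

Step 2 — invert Sigma. det(Sigma) = 11·20 - (5)² = 195.
  Sigma^{-1} = (1/det) · [[d, -b], [-b, a]] = [[0.1026, -0.0256],
 [-0.0256, 0.0564]].

Step 3 — form the quadratic (x - mu)^T · Sigma^{-1} · (x - mu):
  Sigma^{-1} · (x - mu) = (-0.2051, 0.0513).
  (x - mu)^T · [Sigma^{-1} · (x - mu)] = (-2)·(-0.2051) + (0)·(0.0513) = 0.4103.

Step 4 — take square root: d = √(0.4103) ≈ 0.6405.

d(x, mu) = √(0.4103) ≈ 0.6405


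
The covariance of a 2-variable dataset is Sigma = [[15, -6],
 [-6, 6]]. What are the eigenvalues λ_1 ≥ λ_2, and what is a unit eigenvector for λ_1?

Step 1 — characteristic polynomial of 2×2 Sigma:
  det(Sigma - λI) = λ² - trace · λ + det = 0.
  trace = 15 + 6 = 21, det = 15·6 - (-6)² = 54.
Step 2 — discriminant:
  Δ = trace² - 4·det = 441 - 216 = 225.
Step 3 — eigenvalues:
  λ = (trace ± √Δ)/2 = (21 ± 15)/2,
  λ_1 = 18,  λ_2 = 3.

Step 4 — unit eigenvector for λ_1: solve (Sigma - λ_1 I)v = 0. First row:
  (15 - 18)·v_x + (-6)·v_y = 0, i.e. (-3)·v_x + (-6)·v_y = 0,
  so v ∝ (b, λ_1 - a) = (-6, 3); multiply by -1 so the first entry is positive: u = (6, -3).
  ||u|| = √((6)² + (-3)²) = √(45) ≈ 6.7082,
  v_1 = u/||u|| ≈ (0.8944, -0.4472) (||v_1|| = 1).

λ_1 = 18,  λ_2 = 3;  v_1 ≈ (0.8944, -0.4472)


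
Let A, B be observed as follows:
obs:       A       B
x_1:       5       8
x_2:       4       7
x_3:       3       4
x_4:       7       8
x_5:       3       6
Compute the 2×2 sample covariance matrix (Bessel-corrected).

Step 1 — column means:
  mean(A) = (5 + 4 + 3 + 7 + 3) / 5 = 22/5 = 4.4
  mean(B) = (8 + 7 + 4 + 8 + 6) / 5 = 33/5 = 6.6

Step 2 — sample covariance S[i,j] = (1/(n-1)) · Σ_k (x_{k,i} - mean_i) · (x_{k,j} - mean_j), with n-1 = 4.
  S[A,A] = ((0.6)·(0.6) + (-0.4)·(-0.4) + (-1.4)·(-1.4) + (2.6)·(2.6) + (-1.4)·(-1.4)) / 4 = 11.2/4 = 2.8
  S[A,B] = ((0.6)·(1.4) + (-0.4)·(0.4) + (-1.4)·(-2.6) + (2.6)·(1.4) + (-1.4)·(-0.6)) / 4 = 8.8/4 = 2.2
  S[B,B] = ((1.4)·(1.4) + (0.4)·(0.4) + (-2.6)·(-2.6) + (1.4)·(1.4) + (-0.6)·(-0.6)) / 4 = 11.2/4 = 2.8

S is symmetric (S[j,i] = S[i,j]). Assembling:

S = [[2.8, 2.2],
 [2.2, 2.8]]


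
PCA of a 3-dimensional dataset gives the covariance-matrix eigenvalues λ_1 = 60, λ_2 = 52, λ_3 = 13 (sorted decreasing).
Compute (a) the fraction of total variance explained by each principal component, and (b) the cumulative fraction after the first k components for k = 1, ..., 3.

Step 1 — total variance = trace(Sigma) = Σ λ_i = 60 + 52 + 13 = 125.

Step 2 — fraction explained by component i = λ_i / Σ λ:
  PC1: 60/125 = 0.48
  PC2: 52/125 = 0.416
  PC3: 13/125 = 0.104

Step 3 — cumulative fraction after k components = (λ_1 + ... + λ_k) / Σ λ:
  k = 1: 60/125 = 0.48
  k = 2: (60 + 52)/125 = 112/125 = 0.896
  k = 3: (60 + 52 + 13)/125 = 125/125 = 1

Summary (fraction, with percent):

explained: PC1 0.48 (48%), PC2 0.416 (41.6%), PC3 0.104 (10.4%);  cumulative: 0.48, 0.896, 1


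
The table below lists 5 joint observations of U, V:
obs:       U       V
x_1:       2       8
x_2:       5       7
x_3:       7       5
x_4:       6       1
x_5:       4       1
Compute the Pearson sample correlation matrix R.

Step 1 — column means:
  mean(U) = (2 + 5 + 7 + 6 + 4) / 5 = 24/5 = 4.8
  mean(V) = (8 + 7 + 5 + 1 + 1) / 5 = 22/5 = 4.4

Step 2 — sample variances and covariances s[i,j] = (1/(n-1)) · Σ_k (x_{k,i} - mean_i) · (x_{k,j} - mean_j), with n-1 = 4:
  s[U,U] = ((-2.8)·(-2.8) + (0.2)·(0.2) + (2.2)·(2.2) + (1.2)·(1.2) + (-0.8)·(-0.8)) / 4 = 14.8/4 = 3.7
  s[U,V] = ((-2.8)·(3.6) + (0.2)·(2.6) + (2.2)·(0.6) + (1.2)·(-3.4) + (-0.8)·(-3.4)) / 4 = -9.6/4 = -2.4
  s[V,V] = ((3.6)·(3.6) + (2.6)·(2.6) + (0.6)·(0.6) + (-3.4)·(-3.4) + (-3.4)·(-3.4)) / 4 = 43.2/4 = 10.8
  Sample standard deviations s_i = √(s[i,i]):
  s(U) = √(3.7) = 1.9235
  s(V) = √(10.8) = 3.2863

Step 3 — r_{ij} = s_{ij} / (s_i · s_j):
  r[U,U] = 1 (diagonal).
  r[U,V] = -2.4 / (1.9235 · 3.2863) = -2.4 / 6.3214 = -0.3797
  r[V,V] = 1 (diagonal).

R is symmetric with unit diagonal. Assembling:

R = [[1, -0.3797],
 [-0.3797, 1]]


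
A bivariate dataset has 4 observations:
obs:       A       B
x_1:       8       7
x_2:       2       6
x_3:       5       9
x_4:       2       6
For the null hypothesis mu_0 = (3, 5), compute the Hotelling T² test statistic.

Step 1 — sample mean vector:
  mean(A) = (8 + 2 + 5 + 2) / 4 = 17/4 = 4.25
  mean(B) = (7 + 6 + 9 + 6) / 4 = 28/4 = 7
  x̄ = (4.25, 7),  deviation x̄ - mu_0 = (4.25, 7) - (3, 5) = (1.25, 2).

Step 2 — sample covariance matrix, S[i,j] = (1/(n-1)) · Σ_k (x_{k,i} - mean_i) · (x_{k,j} - mean_j), divisor n-1 = 3:
  S[A,A] = ((3.75)·(3.75) + (-2.25)·(-2.25) + (0.75)·(0.75) + (-2.25)·(-2.25)) / 3 = 24.75/3 = 8.25
  S[A,B] = ((3.75)·(0) + (-2.25)·(-1) + (0.75)·(2) + (-2.25)·(-1)) / 3 = 6/3 = 2
  S[B,B] = ((0)·(0) + (-1)·(-1) + (2)·(2) + (-1)·(-1)) / 3 = 6/3 = 2
  S = [[8.25, 2],
 [2, 2]].

Step 3 — invert S. det(S) = 8.25·2 - (2)² = 12.5.
  S^{-1} = (1/det) · [[d, -b], [-b, a]] = [[0.16, -0.16],
 [-0.16, 0.66]].

Step 4 — quadratic form (x̄ - mu_0)^T · S^{-1} · (x̄ - mu_0):
  S^{-1} · (x̄ - mu_0) = (-0.12, 1.12),
  (x̄ - mu_0)^T · [...] = (1.25)·(-0.12) + (2)·(1.12) = 2.09.

Step 5 — scale by n: T² = 4 · 2.09 = 8.36.

T² ≈ 8.36


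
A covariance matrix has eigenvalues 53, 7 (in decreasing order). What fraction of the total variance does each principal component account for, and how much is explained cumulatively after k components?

Step 1 — total variance = trace(Sigma) = Σ λ_i = 53 + 7 = 60.

Step 2 — fraction explained by component i = λ_i / Σ λ:
  PC1: 53/60 = 0.8833
  PC2: 7/60 = 0.1167

Step 3 — cumulative fraction after k components = (λ_1 + ... + λ_k) / Σ λ:
  k = 1: 53/60 = 0.8833
  k = 2: (53 + 7)/60 = 60/60 = 1

Summary (fraction, with percent):

explained: PC1 0.8833 (88.33%), PC2 0.1167 (11.67%);  cumulative: 0.8833, 1


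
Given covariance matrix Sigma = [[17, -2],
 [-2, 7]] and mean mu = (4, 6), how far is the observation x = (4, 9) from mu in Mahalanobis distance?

Step 1 — centre the observation: (x - mu) = (0, 3).

Step 2 — invert Sigma. det(Sigma) = 17·7 - (-2)² = 115.
  Sigma^{-1} = (1/det) · [[d, -b], [-b, a]] = [[0.0609, 0.0174],
 [0.0174, 0.1478]].

Step 3 — form the quadratic (x - mu)^T · Sigma^{-1} · (x - mu):
  Sigma^{-1} · (x - mu) = (0.0522, 0.4435).
  (x - mu)^T · [Sigma^{-1} · (x - mu)] = (0)·(0.0522) + (3)·(0.4435) = 1.3304.

Step 4 — take square root: d = √(1.3304) ≈ 1.1534.

d(x, mu) = √(1.3304) ≈ 1.1534


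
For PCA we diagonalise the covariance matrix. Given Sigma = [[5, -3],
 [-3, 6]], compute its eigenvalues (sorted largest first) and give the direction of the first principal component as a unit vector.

Step 1 — characteristic polynomial of 2×2 Sigma:
  det(Sigma - λI) = λ² - trace · λ + det = 0.
  trace = 5 + 6 = 11, det = 5·6 - (-3)² = 21.
Step 2 — discriminant:
  Δ = trace² - 4·det = 121 - 84 = 37.
Step 3 — eigenvalues:
  λ = (trace ± √Δ)/2 = (11 ± 6.0828)/2,
  λ_1 = 8.5414,  λ_2 = 2.4586.

Step 4 — unit eigenvector for λ_1: solve (Sigma - λ_1 I)v = 0. First row:
  (5 - 8.5414)·v_x + (-3)·v_y = 0, i.e. (-3.5414)·v_x + (-3)·v_y = 0,
  so v ∝ (b, λ_1 - a) = (-3, 3.5414); multiply by -1 so the first entry is positive: u = (3, -3.5414).
  ||u|| = √((3)² + (-3.5414)²) = √(21.5414) ≈ 4.6413,
  v_1 = u/||u|| ≈ (0.6464, -0.763) (||v_1|| = 1).

λ_1 = 8.5414,  λ_2 = 2.4586;  v_1 ≈ (0.6464, -0.763)


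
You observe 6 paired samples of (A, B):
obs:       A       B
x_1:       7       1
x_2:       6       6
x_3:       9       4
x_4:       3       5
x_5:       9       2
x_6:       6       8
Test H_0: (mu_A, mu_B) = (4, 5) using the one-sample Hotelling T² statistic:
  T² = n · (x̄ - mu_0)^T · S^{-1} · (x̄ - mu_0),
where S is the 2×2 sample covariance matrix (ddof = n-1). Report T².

Step 1 — sample mean vector:
  mean(A) = (7 + 6 + 9 + 3 + 9 + 6) / 6 = 40/6 = 6.6667
  mean(B) = (1 + 6 + 4 + 5 + 2 + 8) / 6 = 26/6 = 4.3333
  x̄ = (6.6667, 4.3333),  deviation x̄ - mu_0 = (6.6667, 4.3333) - (4, 5) = (2.6667, -0.6667).

Step 2 — sample covariance matrix, S[i,j] = (1/(n-1)) · Σ_k (x_{k,i} - mean_i) · (x_{k,j} - mean_j), divisor n-1 = 5:
  S[A,A] = ((0.3333)·(0.3333) + (-0.6667)·(-0.6667) + (2.3333)·(2.3333) + (-3.6667)·(-3.6667) + (2.3333)·(2.3333) + (-0.6667)·(-0.6667)) / 5 = 25.3333/5 = 5.0667
  S[A,B] = ((0.3333)·(-3.3333) + (-0.6667)·(1.6667) + (2.3333)·(-0.3333) + (-3.6667)·(0.6667) + (2.3333)·(-2.3333) + (-0.6667)·(3.6667)) / 5 = -13.3333/5 = -2.6667
  S[B,B] = ((-3.3333)·(-3.3333) + (1.6667)·(1.6667) + (-0.3333)·(-0.3333) + (0.6667)·(0.6667) + (-2.3333)·(-2.3333) + (3.6667)·(3.6667)) / 5 = 33.3333/5 = 6.6667
  S = [[5.0667, -2.6667],
 [-2.6667, 6.6667]].

Step 3 — invert S. det(S) = 5.0667·6.6667 - (-2.6667)² = 26.6667.
  S^{-1} = (1/det) · [[d, -b], [-b, a]] = [[0.25, 0.1],
 [0.1, 0.19]].

Step 4 — quadratic form (x̄ - mu_0)^T · S^{-1} · (x̄ - mu_0):
  S^{-1} · (x̄ - mu_0) = (0.6, 0.14),
  (x̄ - mu_0)^T · [...] = (2.6667)·(0.6) + (-0.6667)·(0.14) = 1.5067.

Step 5 — scale by n: T² = 6 · 1.5067 = 9.04.

T² ≈ 9.04


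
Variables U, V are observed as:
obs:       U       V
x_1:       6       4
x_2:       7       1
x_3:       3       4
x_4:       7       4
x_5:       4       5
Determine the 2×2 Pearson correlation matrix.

Step 1 — column means:
  mean(U) = (6 + 7 + 3 + 7 + 4) / 5 = 27/5 = 5.4
  mean(V) = (4 + 1 + 4 + 4 + 5) / 5 = 18/5 = 3.6

Step 2 — sample variances and covariances s[i,j] = (1/(n-1)) · Σ_k (x_{k,i} - mean_i) · (x_{k,j} - mean_j), with n-1 = 4:
  s[U,U] = ((0.6)·(0.6) + (1.6)·(1.6) + (-2.4)·(-2.4) + (1.6)·(1.6) + (-1.4)·(-1.4)) / 4 = 13.2/4 = 3.3
  s[U,V] = ((0.6)·(0.4) + (1.6)·(-2.6) + (-2.4)·(0.4) + (1.6)·(0.4) + (-1.4)·(1.4)) / 4 = -6.2/4 = -1.55
  s[V,V] = ((0.4)·(0.4) + (-2.6)·(-2.6) + (0.4)·(0.4) + (0.4)·(0.4) + (1.4)·(1.4)) / 4 = 9.2/4 = 2.3
  Sample standard deviations s_i = √(s[i,i]):
  s(U) = √(3.3) = 1.8166
  s(V) = √(2.3) = 1.5166

Step 3 — r_{ij} = s_{ij} / (s_i · s_j):
  r[U,U] = 1 (diagonal).
  r[U,V] = -1.55 / (1.8166 · 1.5166) = -1.55 / 2.755 = -0.5626
  r[V,V] = 1 (diagonal).

R is symmetric with unit diagonal. Assembling:

R = [[1, -0.5626],
 [-0.5626, 1]]


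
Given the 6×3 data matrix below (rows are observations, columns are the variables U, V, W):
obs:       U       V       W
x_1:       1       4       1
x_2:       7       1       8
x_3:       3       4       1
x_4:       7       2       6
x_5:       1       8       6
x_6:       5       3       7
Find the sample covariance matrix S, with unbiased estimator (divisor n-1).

Step 1 — column means:
  mean(U) = (1 + 7 + 3 + 7 + 1 + 5) / 6 = 24/6 = 4
  mean(V) = (4 + 1 + 4 + 2 + 8 + 3) / 6 = 22/6 = 3.6667
  mean(W) = (1 + 8 + 1 + 6 + 6 + 7) / 6 = 29/6 = 4.8333

Step 2 — sample covariance S[i,j] = (1/(n-1)) · Σ_k (x_{k,i} - mean_i) · (x_{k,j} - mean_j), with n-1 = 5.
  S[U,U] = ((-3)·(-3) + (3)·(3) + (-1)·(-1) + (3)·(3) + (-3)·(-3) + (1)·(1)) / 5 = 38/5 = 7.6
  S[U,V] = ((-3)·(0.3333) + (3)·(-2.6667) + (-1)·(0.3333) + (3)·(-1.6667) + (-3)·(4.3333) + (1)·(-0.6667)) / 5 = -28/5 = -5.6
  S[U,W] = ((-3)·(-3.8333) + (3)·(3.1667) + (-1)·(-3.8333) + (3)·(1.1667) + (-3)·(1.1667) + (1)·(2.1667)) / 5 = 27/5 = 5.4
  S[V,V] = ((0.3333)·(0.3333) + (-2.6667)·(-2.6667) + (0.3333)·(0.3333) + (-1.6667)·(-1.6667) + (4.3333)·(4.3333) + (-0.6667)·(-0.6667)) / 5 = 29.3333/5 = 5.8667
  S[V,W] = ((0.3333)·(-3.8333) + (-2.6667)·(3.1667) + (0.3333)·(-3.8333) + (-1.6667)·(1.1667) + (4.3333)·(1.1667) + (-0.6667)·(2.1667)) / 5 = -9.3333/5 = -1.8667
  S[W,W] = ((-3.8333)·(-3.8333) + (3.1667)·(3.1667) + (-3.8333)·(-3.8333) + (1.1667)·(1.1667) + (1.1667)·(1.1667) + (2.1667)·(2.1667)) / 5 = 46.8333/5 = 9.3667

S is symmetric (S[j,i] = S[i,j]). Assembling:

S = [[7.6, -5.6, 5.4],
 [-5.6, 5.8667, -1.8667],
 [5.4, -1.8667, 9.3667]]


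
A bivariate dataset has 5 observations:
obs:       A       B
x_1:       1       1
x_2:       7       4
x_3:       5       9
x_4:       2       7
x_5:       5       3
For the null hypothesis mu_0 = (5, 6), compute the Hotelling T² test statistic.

Step 1 — sample mean vector:
  mean(A) = (1 + 7 + 5 + 2 + 5) / 5 = 20/5 = 4
  mean(B) = (1 + 4 + 9 + 7 + 3) / 5 = 24/5 = 4.8
  x̄ = (4, 4.8),  deviation x̄ - mu_0 = (4, 4.8) - (5, 6) = (-1, -1.2).

Step 2 — sample covariance matrix, S[i,j] = (1/(n-1)) · Σ_k (x_{k,i} - mean_i) · (x_{k,j} - mean_j), divisor n-1 = 4:
  S[A,A] = ((-3)·(-3) + (3)·(3) + (1)·(1) + (-2)·(-2) + (1)·(1)) / 4 = 24/4 = 6
  S[A,B] = ((-3)·(-3.8) + (3)·(-0.8) + (1)·(4.2) + (-2)·(2.2) + (1)·(-1.8)) / 4 = 7/4 = 1.75
  S[B,B] = ((-3.8)·(-3.8) + (-0.8)·(-0.8) + (4.2)·(4.2) + (2.2)·(2.2) + (-1.8)·(-1.8)) / 4 = 40.8/4 = 10.2
  S = [[6, 1.75],
 [1.75, 10.2]].

Step 3 — invert S. det(S) = 6·10.2 - (1.75)² = 58.1375.
  S^{-1} = (1/det) · [[d, -b], [-b, a]] = [[0.1754, -0.0301],
 [-0.0301, 0.1032]].

Step 4 — quadratic form (x̄ - mu_0)^T · S^{-1} · (x̄ - mu_0):
  S^{-1} · (x̄ - mu_0) = (-0.1393, -0.0937),
  (x̄ - mu_0)^T · [...] = (-1)·(-0.1393) + (-1.2)·(-0.0937) = 0.2518.

Step 5 — scale by n: T² = 5 · 0.2518 = 1.2591.

T² ≈ 1.2591


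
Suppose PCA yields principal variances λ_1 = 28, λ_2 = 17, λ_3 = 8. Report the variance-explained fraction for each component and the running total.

Step 1 — total variance = trace(Sigma) = Σ λ_i = 28 + 17 + 8 = 53.

Step 2 — fraction explained by component i = λ_i / Σ λ:
  PC1: 28/53 = 0.5283
  PC2: 17/53 = 0.3208
  PC3: 8/53 = 0.1509

Step 3 — cumulative fraction after k components = (λ_1 + ... + λ_k) / Σ λ:
  k = 1: 28/53 = 0.5283
  k = 2: (28 + 17)/53 = 45/53 = 0.8491
  k = 3: (28 + 17 + 8)/53 = 53/53 = 1

Summary (fraction, with percent):

explained: PC1 0.5283 (52.83%), PC2 0.3208 (32.08%), PC3 0.1509 (15.09%);  cumulative: 0.5283, 0.8491, 1


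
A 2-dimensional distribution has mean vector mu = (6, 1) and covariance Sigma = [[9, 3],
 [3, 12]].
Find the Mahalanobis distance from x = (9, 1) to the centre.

Step 1 — centre the observation: (x - mu) = (3, 0).

Step 2 — invert Sigma. det(Sigma) = 9·12 - (3)² = 99.
  Sigma^{-1} = (1/det) · [[d, -b], [-b, a]] = [[0.1212, -0.0303],
 [-0.0303, 0.0909]].

Step 3 — form the quadratic (x - mu)^T · Sigma^{-1} · (x - mu):
  Sigma^{-1} · (x - mu) = (0.3636, -0.0909).
  (x - mu)^T · [Sigma^{-1} · (x - mu)] = (3)·(0.3636) + (0)·(-0.0909) = 1.0909.

Step 4 — take square root: d = √(1.0909) ≈ 1.0445.

d(x, mu) = √(1.0909) ≈ 1.0445


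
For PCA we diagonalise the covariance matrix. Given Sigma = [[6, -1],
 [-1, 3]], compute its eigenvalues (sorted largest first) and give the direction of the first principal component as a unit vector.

Step 1 — characteristic polynomial of 2×2 Sigma:
  det(Sigma - λI) = λ² - trace · λ + det = 0.
  trace = 6 + 3 = 9, det = 6·3 - (-1)² = 17.
Step 2 — discriminant:
  Δ = trace² - 4·det = 81 - 68 = 13.
Step 3 — eigenvalues:
  λ = (trace ± √Δ)/2 = (9 ± 3.6056)/2,
  λ_1 = 6.3028,  λ_2 = 2.6972.

Step 4 — unit eigenvector for λ_1: solve (Sigma - λ_1 I)v = 0. First row:
  (6 - 6.3028)·v_x + (-1)·v_y = 0, i.e. (-0.3028)·v_x + (-1)·v_y = 0,
  so v ∝ (b, λ_1 - a) = (-1, 0.3028); multiply by -1 so the first entry is positive: u = (1, -0.3028).
  ||u|| = √((1)² + (-0.3028)²) = √(1.0917) ≈ 1.0448,
  v_1 = u/||u|| ≈ (0.9571, -0.2898) (||v_1|| = 1).

λ_1 = 6.3028,  λ_2 = 2.6972;  v_1 ≈ (0.9571, -0.2898)


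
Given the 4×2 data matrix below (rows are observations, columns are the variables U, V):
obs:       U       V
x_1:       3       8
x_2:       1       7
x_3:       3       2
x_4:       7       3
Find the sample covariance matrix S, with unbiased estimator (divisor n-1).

Step 1 — column means:
  mean(U) = (3 + 1 + 3 + 7) / 4 = 14/4 = 3.5
  mean(V) = (8 + 7 + 2 + 3) / 4 = 20/4 = 5

Step 2 — sample covariance S[i,j] = (1/(n-1)) · Σ_k (x_{k,i} - mean_i) · (x_{k,j} - mean_j), with n-1 = 3.
  S[U,U] = ((-0.5)·(-0.5) + (-2.5)·(-2.5) + (-0.5)·(-0.5) + (3.5)·(3.5)) / 3 = 19/3 = 6.3333
  S[U,V] = ((-0.5)·(3) + (-2.5)·(2) + (-0.5)·(-3) + (3.5)·(-2)) / 3 = -12/3 = -4
  S[V,V] = ((3)·(3) + (2)·(2) + (-3)·(-3) + (-2)·(-2)) / 3 = 26/3 = 8.6667

S is symmetric (S[j,i] = S[i,j]). Assembling:

S = [[6.3333, -4],
 [-4, 8.6667]]


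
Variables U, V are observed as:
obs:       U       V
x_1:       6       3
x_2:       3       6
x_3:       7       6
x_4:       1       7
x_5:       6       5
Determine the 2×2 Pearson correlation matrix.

Step 1 — column means:
  mean(U) = (6 + 3 + 7 + 1 + 6) / 5 = 23/5 = 4.6
  mean(V) = (3 + 6 + 6 + 7 + 5) / 5 = 27/5 = 5.4

Step 2 — sample variances and covariances s[i,j] = (1/(n-1)) · Σ_k (x_{k,i} - mean_i) · (x_{k,j} - mean_j), with n-1 = 4:
  s[U,U] = ((1.4)·(1.4) + (-1.6)·(-1.6) + (2.4)·(2.4) + (-3.6)·(-3.6) + (1.4)·(1.4)) / 4 = 25.2/4 = 6.3
  s[U,V] = ((1.4)·(-2.4) + (-1.6)·(0.6) + (2.4)·(0.6) + (-3.6)·(1.6) + (1.4)·(-0.4)) / 4 = -9.2/4 = -2.3
  s[V,V] = ((-2.4)·(-2.4) + (0.6)·(0.6) + (0.6)·(0.6) + (1.6)·(1.6) + (-0.4)·(-0.4)) / 4 = 9.2/4 = 2.3
  Sample standard deviations s_i = √(s[i,i]):
  s(U) = √(6.3) = 2.51
  s(V) = √(2.3) = 1.5166

Step 3 — r_{ij} = s_{ij} / (s_i · s_j):
  r[U,U] = 1 (diagonal).
  r[U,V] = -2.3 / (2.51 · 1.5166) = -2.3 / 3.8066 = -0.6042
  r[V,V] = 1 (diagonal).

R is symmetric with unit diagonal. Assembling:

R = [[1, -0.6042],
 [-0.6042, 1]]


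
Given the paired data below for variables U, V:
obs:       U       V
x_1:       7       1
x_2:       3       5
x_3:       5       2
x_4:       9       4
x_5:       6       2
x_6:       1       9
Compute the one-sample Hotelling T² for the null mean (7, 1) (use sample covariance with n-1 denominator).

Step 1 — sample mean vector:
  mean(U) = (7 + 3 + 5 + 9 + 6 + 1) / 6 = 31/6 = 5.1667
  mean(V) = (1 + 5 + 2 + 4 + 2 + 9) / 6 = 23/6 = 3.8333
  x̄ = (5.1667, 3.8333),  deviation x̄ - mu_0 = (5.1667, 3.8333) - (7, 1) = (-1.8333, 2.8333).

Step 2 — sample covariance matrix, S[i,j] = (1/(n-1)) · Σ_k (x_{k,i} - mean_i) · (x_{k,j} - mean_j), divisor n-1 = 5:
  S[U,U] = ((1.8333)·(1.8333) + (-2.1667)·(-2.1667) + (-0.1667)·(-0.1667) + (3.8333)·(3.8333) + (0.8333)·(0.8333) + (-4.1667)·(-4.1667)) / 5 = 40.8333/5 = 8.1667
  S[U,V] = ((1.8333)·(-2.8333) + (-2.1667)·(1.1667) + (-0.1667)·(-1.8333) + (3.8333)·(0.1667) + (0.8333)·(-1.8333) + (-4.1667)·(5.1667)) / 5 = -29.8333/5 = -5.9667
  S[V,V] = ((-2.8333)·(-2.8333) + (1.1667)·(1.1667) + (-1.8333)·(-1.8333) + (0.1667)·(0.1667) + (-1.8333)·(-1.8333) + (5.1667)·(5.1667)) / 5 = 42.8333/5 = 8.5667
  S = [[8.1667, -5.9667],
 [-5.9667, 8.5667]].

Step 3 — invert S. det(S) = 8.1667·8.5667 - (-5.9667)² = 34.36.
  S^{-1} = (1/det) · [[d, -b], [-b, a]] = [[0.2493, 0.1737],
 [0.1737, 0.2377]].

Step 4 — quadratic form (x̄ - mu_0)^T · S^{-1} · (x̄ - mu_0):
  S^{-1} · (x̄ - mu_0) = (0.0349, 0.3551),
  (x̄ - mu_0)^T · [...] = (-1.8333)·(0.0349) + (2.8333)·(0.3551) = 0.942.

Step 5 — scale by n: T² = 6 · 0.942 = 5.6519.

T² ≈ 5.6519


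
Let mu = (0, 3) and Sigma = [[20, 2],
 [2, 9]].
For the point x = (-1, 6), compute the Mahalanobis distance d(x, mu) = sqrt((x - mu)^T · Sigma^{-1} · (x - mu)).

Step 1 — centre the observation: (x - mu) = (-1, 3).

Step 2 — invert Sigma. det(Sigma) = 20·9 - (2)² = 176.
  Sigma^{-1} = (1/det) · [[d, -b], [-b, a]] = [[0.0511, -0.0114],
 [-0.0114, 0.1136]].

Step 3 — form the quadratic (x - mu)^T · Sigma^{-1} · (x - mu):
  Sigma^{-1} · (x - mu) = (-0.0852, 0.3523).
  (x - mu)^T · [Sigma^{-1} · (x - mu)] = (-1)·(-0.0852) + (3)·(0.3523) = 1.142.

Step 4 — take square root: d = √(1.142) ≈ 1.0687.

d(x, mu) = √(1.142) ≈ 1.0687


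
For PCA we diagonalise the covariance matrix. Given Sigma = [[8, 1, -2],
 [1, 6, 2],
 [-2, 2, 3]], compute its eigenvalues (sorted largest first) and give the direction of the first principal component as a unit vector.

Step 1 — characteristic polynomial p(λ) = det(λI - Sigma) = λ³ - tr·λ² + c_1·λ - det, where tr = trace, c_1 = sum of the principal 2×2 minors, det = det(Sigma):
  tr = 8 + 6 + 3 = 17,
  c_1 = (8·6 - (1)²) + (8·3 - (-2)²) + (6·3 - (2)²) = 47 + 20 + 14 = 81,
  det = 8·(6·3 - (2)²) - (1)·((1)·3 - (2)·(-2)) + (-2)·((1)·(2) - 6·(-2)) = 8·(14) - (1)·(7) + (-2)·(14) = 77.
  So p(λ) = λ³ - 17λ² + 81λ - 77.
Step 2 — look for an integer root (rational root theorem: any rational root is an integer divisor of 77). Testing λ = 7:
  p(7) = 343 - 833 + 567 - 77 = 0  ✓
  Dividing out (λ - 7): p(λ) = (λ - 7)(λ² - 10λ + 11).
Step 3 — remaining eigenvalues from the quadratic λ² - 10λ + 11 = 0:
  Δ = 10² - 4·11 = 100 - 44 = 56,  λ = (10 ± √56)/2 = (10 ± 7.4833)/2 ≈ 8.7417 or 1.2583.
  Sorted: λ_1 = 8.7417,  λ_2 = 7,  λ_3 = 1.2583  (check: sum = 17 = tr ✓).

Step 4 — unit eigenvector for λ_1 ≈ 8.7417: v spans the null space of (Sigma - λ_1 I), whose rows are
  r_1 = (-0.7417, 1, -2),  r_2 = (1, -2.7417, 2),  r_3 = (-2, 2, -5.7417).
  v is orthogonal to every row, so take v ∝ r_1 × r_2 = ((1)·(2) - (-2)·(-2.7417), (-2)·(1) - (-0.7417)·(2), (-0.7417)·(-2.7417) - (1)·(1)) ≈ (-3.4833, -0.5167, 1.0334).
  Rescale (multiply by -1 so the first nonzero entry is positive): u = (3.4833, 0.5167, -1.0334).
  ||u|| = √((3.4833)² + (0.5167)² + (-1.0334)²) = √(13.4683) ≈ 3.6699,  v_1 = u/||u|| ≈ (0.9492, 0.1408, -0.2816) (||v_1|| = 1).

λ_1 = 8.7417,  λ_2 = 7,  λ_3 = 1.2583;  v_1 ≈ (0.9492, 0.1408, -0.2816)


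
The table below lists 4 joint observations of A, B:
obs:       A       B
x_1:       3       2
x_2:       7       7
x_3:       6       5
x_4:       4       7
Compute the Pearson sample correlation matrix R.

Step 1 — column means:
  mean(A) = (3 + 7 + 6 + 4) / 4 = 20/4 = 5
  mean(B) = (2 + 7 + 5 + 7) / 4 = 21/4 = 5.25

Step 2 — sample variances and covariances s[i,j] = (1/(n-1)) · Σ_k (x_{k,i} - mean_i) · (x_{k,j} - mean_j), with n-1 = 3:
  s[A,A] = ((-2)·(-2) + (2)·(2) + (1)·(1) + (-1)·(-1)) / 3 = 10/3 = 3.3333
  s[A,B] = ((-2)·(-3.25) + (2)·(1.75) + (1)·(-0.25) + (-1)·(1.75)) / 3 = 8/3 = 2.6667
  s[B,B] = ((-3.25)·(-3.25) + (1.75)·(1.75) + (-0.25)·(-0.25) + (1.75)·(1.75)) / 3 = 16.75/3 = 5.5833
  Sample standard deviations s_i = √(s[i,i]):
  s(A) = √(3.3333) = 1.8257
  s(B) = √(5.5833) = 2.3629

Step 3 — r_{ij} = s_{ij} / (s_i · s_j):
  r[A,A] = 1 (diagonal).
  r[A,B] = 2.6667 / (1.8257 · 2.3629) = 2.6667 / 4.3141 = 0.6181
  r[B,B] = 1 (diagonal).

R is symmetric with unit diagonal. Assembling:

R = [[1, 0.6181],
 [0.6181, 1]]


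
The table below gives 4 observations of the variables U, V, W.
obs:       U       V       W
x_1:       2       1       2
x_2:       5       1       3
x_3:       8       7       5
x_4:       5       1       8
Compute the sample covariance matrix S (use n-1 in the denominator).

Step 1 — column means:
  mean(U) = (2 + 5 + 8 + 5) / 4 = 20/4 = 5
  mean(V) = (1 + 1 + 7 + 1) / 4 = 10/4 = 2.5
  mean(W) = (2 + 3 + 5 + 8) / 4 = 18/4 = 4.5

Step 2 — sample covariance S[i,j] = (1/(n-1)) · Σ_k (x_{k,i} - mean_i) · (x_{k,j} - mean_j), with n-1 = 3.
  S[U,U] = ((-3)·(-3) + (0)·(0) + (3)·(3) + (0)·(0)) / 3 = 18/3 = 6
  S[U,V] = ((-3)·(-1.5) + (0)·(-1.5) + (3)·(4.5) + (0)·(-1.5)) / 3 = 18/3 = 6
  S[U,W] = ((-3)·(-2.5) + (0)·(-1.5) + (3)·(0.5) + (0)·(3.5)) / 3 = 9/3 = 3
  S[V,V] = ((-1.5)·(-1.5) + (-1.5)·(-1.5) + (4.5)·(4.5) + (-1.5)·(-1.5)) / 3 = 27/3 = 9
  S[V,W] = ((-1.5)·(-2.5) + (-1.5)·(-1.5) + (4.5)·(0.5) + (-1.5)·(3.5)) / 3 = 3/3 = 1
  S[W,W] = ((-2.5)·(-2.5) + (-1.5)·(-1.5) + (0.5)·(0.5) + (3.5)·(3.5)) / 3 = 21/3 = 7

S is symmetric (S[j,i] = S[i,j]). Assembling:

S = [[6, 6, 3],
 [6, 9, 1],
 [3, 1, 7]]


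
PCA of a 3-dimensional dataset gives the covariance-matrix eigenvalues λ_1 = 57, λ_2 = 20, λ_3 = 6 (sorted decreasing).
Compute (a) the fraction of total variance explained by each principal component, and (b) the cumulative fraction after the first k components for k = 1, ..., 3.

Step 1 — total variance = trace(Sigma) = Σ λ_i = 57 + 20 + 6 = 83.

Step 2 — fraction explained by component i = λ_i / Σ λ:
  PC1: 57/83 = 0.6867
  PC2: 20/83 = 0.241
  PC3: 6/83 = 0.0723

Step 3 — cumulative fraction after k components = (λ_1 + ... + λ_k) / Σ λ:
  k = 1: 57/83 = 0.6867
  k = 2: (57 + 20)/83 = 77/83 = 0.9277
  k = 3: (57 + 20 + 6)/83 = 83/83 = 1

Summary (fraction, with percent):

explained: PC1 0.6867 (68.67%), PC2 0.241 (24.1%), PC3 0.0723 (7.23%);  cumulative: 0.6867, 0.9277, 1


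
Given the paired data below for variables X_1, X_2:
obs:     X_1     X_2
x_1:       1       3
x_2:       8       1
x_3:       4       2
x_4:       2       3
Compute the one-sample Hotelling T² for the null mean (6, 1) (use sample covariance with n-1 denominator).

Step 1 — sample mean vector:
  mean(X_1) = (1 + 8 + 4 + 2) / 4 = 15/4 = 3.75
  mean(X_2) = (3 + 1 + 2 + 3) / 4 = 9/4 = 2.25
  x̄ = (3.75, 2.25),  deviation x̄ - mu_0 = (3.75, 2.25) - (6, 1) = (-2.25, 1.25).

Step 2 — sample covariance matrix, S[i,j] = (1/(n-1)) · Σ_k (x_{k,i} - mean_i) · (x_{k,j} - mean_j), divisor n-1 = 3:
  S[X_1,X_1] = ((-2.75)·(-2.75) + (4.25)·(4.25) + (0.25)·(0.25) + (-1.75)·(-1.75)) / 3 = 28.75/3 = 9.5833
  S[X_1,X_2] = ((-2.75)·(0.75) + (4.25)·(-1.25) + (0.25)·(-0.25) + (-1.75)·(0.75)) / 3 = -8.75/3 = -2.9167
  S[X_2,X_2] = ((0.75)·(0.75) + (-1.25)·(-1.25) + (-0.25)·(-0.25) + (0.75)·(0.75)) / 3 = 2.75/3 = 0.9167
  S = [[9.5833, -2.9167],
 [-2.9167, 0.9167]].

Step 3 — invert S. det(S) = 9.5833·0.9167 - (-2.9167)² = 0.2778.
  S^{-1} = (1/det) · [[d, -b], [-b, a]] = [[3.3, 10.5],
 [10.5, 34.5]].

Step 4 — quadratic form (x̄ - mu_0)^T · S^{-1} · (x̄ - mu_0):
  S^{-1} · (x̄ - mu_0) = (5.7, 19.5),
  (x̄ - mu_0)^T · [...] = (-2.25)·(5.7) + (1.25)·(19.5) = 11.55.

Step 5 — scale by n: T² = 4 · 11.55 = 46.2.

T² ≈ 46.2


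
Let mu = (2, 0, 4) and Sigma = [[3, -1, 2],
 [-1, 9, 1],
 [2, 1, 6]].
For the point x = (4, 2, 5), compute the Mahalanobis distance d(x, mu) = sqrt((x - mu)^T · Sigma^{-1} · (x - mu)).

Step 1 — centre the observation: (x - mu) = (2, 2, 1).

Step 2 — invert Sigma (cofactor / det for 3×3, or solve directly):
  Sigma^{-1} = [[0.469, 0.0708, -0.1681],
 [0.0708, 0.1239, -0.0442],
 [-0.1681, -0.0442, 0.2301]].

Step 3 — form the quadratic (x - mu)^T · Sigma^{-1} · (x - mu):
  Sigma^{-1} · (x - mu) = (0.9115, 0.3451, -0.1947).
  (x - mu)^T · [Sigma^{-1} · (x - mu)] = (2)·(0.9115) + (2)·(0.3451) + (1)·(-0.1947) = 2.3186.

Step 4 — take square root: d = √(2.3186) ≈ 1.5227.

d(x, mu) = √(2.3186) ≈ 1.5227


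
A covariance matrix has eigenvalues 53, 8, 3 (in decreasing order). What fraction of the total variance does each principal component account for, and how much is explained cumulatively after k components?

Step 1 — total variance = trace(Sigma) = Σ λ_i = 53 + 8 + 3 = 64.

Step 2 — fraction explained by component i = λ_i / Σ λ:
  PC1: 53/64 = 0.8281
  PC2: 8/64 = 0.125
  PC3: 3/64 = 0.0469

Step 3 — cumulative fraction after k components = (λ_1 + ... + λ_k) / Σ λ:
  k = 1: 53/64 = 0.8281
  k = 2: (53 + 8)/64 = 61/64 = 0.9531
  k = 3: (53 + 8 + 3)/64 = 64/64 = 1

Summary (fraction, with percent):

explained: PC1 0.8281 (82.81%), PC2 0.125 (12.5%), PC3 0.0469 (4.69%);  cumulative: 0.8281, 0.9531, 1


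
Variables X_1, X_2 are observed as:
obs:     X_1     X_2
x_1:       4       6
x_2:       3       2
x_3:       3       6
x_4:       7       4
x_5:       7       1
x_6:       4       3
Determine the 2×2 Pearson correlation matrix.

Step 1 — column means:
  mean(X_1) = (4 + 3 + 3 + 7 + 7 + 4) / 6 = 28/6 = 4.6667
  mean(X_2) = (6 + 2 + 6 + 4 + 1 + 3) / 6 = 22/6 = 3.6667

Step 2 — sample variances and covariances s[i,j] = (1/(n-1)) · Σ_k (x_{k,i} - mean_i) · (x_{k,j} - mean_j), with n-1 = 5:
  s[X_1,X_1] = ((-0.6667)·(-0.6667) + (-1.6667)·(-1.6667) + (-1.6667)·(-1.6667) + (2.3333)·(2.3333) + (2.3333)·(2.3333) + (-0.6667)·(-0.6667)) / 5 = 17.3333/5 = 3.4667
  s[X_1,X_2] = ((-0.6667)·(2.3333) + (-1.6667)·(-1.6667) + (-1.6667)·(2.3333) + (2.3333)·(0.3333) + (2.3333)·(-2.6667) + (-0.6667)·(-0.6667)) / 5 = -7.6667/5 = -1.5333
  s[X_2,X_2] = ((2.3333)·(2.3333) + (-1.6667)·(-1.6667) + (2.3333)·(2.3333) + (0.3333)·(0.3333) + (-2.6667)·(-2.6667) + (-0.6667)·(-0.6667)) / 5 = 21.3333/5 = 4.2667
  Sample standard deviations s_i = √(s[i,i]):
  s(X_1) = √(3.4667) = 1.8619
  s(X_2) = √(4.2667) = 2.0656

Step 3 — r_{ij} = s_{ij} / (s_i · s_j):
  r[X_1,X_1] = 1 (diagonal).
  r[X_1,X_2] = -1.5333 / (1.8619 · 2.0656) = -1.5333 / 3.8459 = -0.3987
  r[X_2,X_2] = 1 (diagonal).

R is symmetric with unit diagonal. Assembling:

R = [[1, -0.3987],
 [-0.3987, 1]]


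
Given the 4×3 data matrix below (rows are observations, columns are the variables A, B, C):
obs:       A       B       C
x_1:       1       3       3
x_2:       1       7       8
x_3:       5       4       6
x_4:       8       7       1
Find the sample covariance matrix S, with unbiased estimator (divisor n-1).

Step 1 — column means:
  mean(A) = (1 + 1 + 5 + 8) / 4 = 15/4 = 3.75
  mean(B) = (3 + 7 + 4 + 7) / 4 = 21/4 = 5.25
  mean(C) = (3 + 8 + 6 + 1) / 4 = 18/4 = 4.5

Step 2 — sample covariance S[i,j] = (1/(n-1)) · Σ_k (x_{k,i} - mean_i) · (x_{k,j} - mean_j), with n-1 = 3.
  S[A,A] = ((-2.75)·(-2.75) + (-2.75)·(-2.75) + (1.25)·(1.25) + (4.25)·(4.25)) / 3 = 34.75/3 = 11.5833
  S[A,B] = ((-2.75)·(-2.25) + (-2.75)·(1.75) + (1.25)·(-1.25) + (4.25)·(1.75)) / 3 = 7.25/3 = 2.4167
  S[A,C] = ((-2.75)·(-1.5) + (-2.75)·(3.5) + (1.25)·(1.5) + (4.25)·(-3.5)) / 3 = -18.5/3 = -6.1667
  S[B,B] = ((-2.25)·(-2.25) + (1.75)·(1.75) + (-1.25)·(-1.25) + (1.75)·(1.75)) / 3 = 12.75/3 = 4.25
  S[B,C] = ((-2.25)·(-1.5) + (1.75)·(3.5) + (-1.25)·(1.5) + (1.75)·(-3.5)) / 3 = 1.5/3 = 0.5
  S[C,C] = ((-1.5)·(-1.5) + (3.5)·(3.5) + (1.5)·(1.5) + (-3.5)·(-3.5)) / 3 = 29/3 = 9.6667

S is symmetric (S[j,i] = S[i,j]). Assembling:

S = [[11.5833, 2.4167, -6.1667],
 [2.4167, 4.25, 0.5],
 [-6.1667, 0.5, 9.6667]]


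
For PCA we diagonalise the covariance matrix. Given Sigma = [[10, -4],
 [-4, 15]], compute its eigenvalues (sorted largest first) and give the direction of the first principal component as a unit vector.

Step 1 — characteristic polynomial of 2×2 Sigma:
  det(Sigma - λI) = λ² - trace · λ + det = 0.
  trace = 10 + 15 = 25, det = 10·15 - (-4)² = 134.
Step 2 — discriminant:
  Δ = trace² - 4·det = 625 - 536 = 89.
Step 3 — eigenvalues:
  λ = (trace ± √Δ)/2 = (25 ± 9.434)/2,
  λ_1 = 17.217,  λ_2 = 7.783.

Step 4 — unit eigenvector for λ_1: solve (Sigma - λ_1 I)v = 0. First row:
  (10 - 17.217)·v_x + (-4)·v_y = 0, i.e. (-7.217)·v_x + (-4)·v_y = 0,
  so v ∝ (b, λ_1 - a) = (-4, 7.217); multiply by -1 so the first entry is positive: u = (4, -7.217).
  ||u|| = √((4)² + (-7.217)²) = √(68.085) ≈ 8.2514,
  v_1 = u/||u|| ≈ (0.4848, -0.8746) (||v_1|| = 1).

λ_1 = 17.217,  λ_2 = 7.783;  v_1 ≈ (0.4848, -0.8746)


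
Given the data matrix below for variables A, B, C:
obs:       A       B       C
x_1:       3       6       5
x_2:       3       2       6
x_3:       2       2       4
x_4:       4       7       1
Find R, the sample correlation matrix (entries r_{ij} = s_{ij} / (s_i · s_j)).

Step 1 — column means:
  mean(A) = (3 + 3 + 2 + 4) / 4 = 12/4 = 3
  mean(B) = (6 + 2 + 2 + 7) / 4 = 17/4 = 4.25
  mean(C) = (5 + 6 + 4 + 1) / 4 = 16/4 = 4

Step 2 — sample variances and covariances s[i,j] = (1/(n-1)) · Σ_k (x_{k,i} - mean_i) · (x_{k,j} - mean_j), with n-1 = 3:
  s[A,A] = ((0)·(0) + (0)·(0) + (-1)·(-1) + (1)·(1)) / 3 = 2/3 = 0.6667
  s[A,B] = ((0)·(1.75) + (0)·(-2.25) + (-1)·(-2.25) + (1)·(2.75)) / 3 = 5/3 = 1.6667
  s[A,C] = ((0)·(1) + (0)·(2) + (-1)·(0) + (1)·(-3)) / 3 = -3/3 = -1
  s[B,B] = ((1.75)·(1.75) + (-2.25)·(-2.25) + (-2.25)·(-2.25) + (2.75)·(2.75)) / 3 = 20.75/3 = 6.9167
  s[B,C] = ((1.75)·(1) + (-2.25)·(2) + (-2.25)·(0) + (2.75)·(-3)) / 3 = -11/3 = -3.6667
  s[C,C] = ((1)·(1) + (2)·(2) + (0)·(0) + (-3)·(-3)) / 3 = 14/3 = 4.6667
  Sample standard deviations s_i = √(s[i,i]):
  s(A) = √(0.6667) = 0.8165
  s(B) = √(6.9167) = 2.63
  s(C) = √(4.6667) = 2.1602

Step 3 — r_{ij} = s_{ij} / (s_i · s_j):
  r[A,A] = 1 (diagonal).
  r[A,B] = 1.6667 / (0.8165 · 2.63) = 1.6667 / 2.1473 = 0.7762
  r[A,C] = -1 / (0.8165 · 2.1602) = -1 / 1.7638 = -0.5669
  r[B,B] = 1 (diagonal).
  r[B,C] = -3.6667 / (2.63 · 2.1602) = -3.6667 / 5.6814 = -0.6454
  r[C,C] = 1 (diagonal).

R is symmetric with unit diagonal. Assembling:

R = [[1, 0.7762, -0.5669],
 [0.7762, 1, -0.6454],
 [-0.5669, -0.6454, 1]]


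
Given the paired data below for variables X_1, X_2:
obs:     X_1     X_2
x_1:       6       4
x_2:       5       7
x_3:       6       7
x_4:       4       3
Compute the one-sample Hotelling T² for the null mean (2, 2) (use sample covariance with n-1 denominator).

Step 1 — sample mean vector:
  mean(X_1) = (6 + 5 + 6 + 4) / 4 = 21/4 = 5.25
  mean(X_2) = (4 + 7 + 7 + 3) / 4 = 21/4 = 5.25
  x̄ = (5.25, 5.25),  deviation x̄ - mu_0 = (5.25, 5.25) - (2, 2) = (3.25, 3.25).

Step 2 — sample covariance matrix, S[i,j] = (1/(n-1)) · Σ_k (x_{k,i} - mean_i) · (x_{k,j} - mean_j), divisor n-1 = 3:
  S[X_1,X_1] = ((0.75)·(0.75) + (-0.25)·(-0.25) + (0.75)·(0.75) + (-1.25)·(-1.25)) / 3 = 2.75/3 = 0.9167
  S[X_1,X_2] = ((0.75)·(-1.25) + (-0.25)·(1.75) + (0.75)·(1.75) + (-1.25)·(-2.25)) / 3 = 2.75/3 = 0.9167
  S[X_2,X_2] = ((-1.25)·(-1.25) + (1.75)·(1.75) + (1.75)·(1.75) + (-2.25)·(-2.25)) / 3 = 12.75/3 = 4.25
  S = [[0.9167, 0.9167],
 [0.9167, 4.25]].

Step 3 — invert S. det(S) = 0.9167·4.25 - (0.9167)² = 3.0556.
  S^{-1} = (1/det) · [[d, -b], [-b, a]] = [[1.3909, -0.3],
 [-0.3, 0.3]].

Step 4 — quadratic form (x̄ - mu_0)^T · S^{-1} · (x̄ - mu_0):
  S^{-1} · (x̄ - mu_0) = (3.5455, 0),
  (x̄ - mu_0)^T · [...] = (3.25)·(3.5455) + (3.25)·(0) = 11.5227.

Step 5 — scale by n: T² = 4 · 11.5227 = 46.0909.

T² ≈ 46.0909
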